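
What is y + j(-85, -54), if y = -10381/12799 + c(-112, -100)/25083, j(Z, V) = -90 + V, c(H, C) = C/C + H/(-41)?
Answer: -211786468096/1462503333 ≈ -144.81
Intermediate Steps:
c(H, C) = 1 - H/41 (c(H, C) = 1 + H*(-1/41) = 1 - H/41)
y = -1185988144/1462503333 (y = -10381/12799 + (1 - 1/41*(-112))/25083 = -10381*1/12799 + (1 + 112/41)*(1/25083) = -10381/12799 + (153/41)*(1/25083) = -10381/12799 + 17/114267 = -1185988144/1462503333 ≈ -0.81093)
y + j(-85, -54) = -1185988144/1462503333 + (-90 - 54) = -1185988144/1462503333 - 144 = -211786468096/1462503333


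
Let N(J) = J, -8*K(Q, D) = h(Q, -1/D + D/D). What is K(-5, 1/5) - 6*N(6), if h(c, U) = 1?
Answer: -289/8 ≈ -36.125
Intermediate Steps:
K(Q, D) = -1/8 (K(Q, D) = -1/8*1 = -1/8)
K(-5, 1/5) - 6*N(6) = -1/8 - 6*6 = -1/8 - 36 = -289/8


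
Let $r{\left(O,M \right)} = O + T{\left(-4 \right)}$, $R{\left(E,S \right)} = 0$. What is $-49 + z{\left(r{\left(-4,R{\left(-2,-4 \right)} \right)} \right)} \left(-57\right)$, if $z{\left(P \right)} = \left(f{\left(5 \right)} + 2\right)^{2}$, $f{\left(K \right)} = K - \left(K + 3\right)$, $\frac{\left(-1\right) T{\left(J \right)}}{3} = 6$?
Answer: $-106$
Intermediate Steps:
$T{\left(J \right)} = -18$ ($T{\left(J \right)} = \left(-3\right) 6 = -18$)
$f{\left(K \right)} = -3$ ($f{\left(K \right)} = K - \left(3 + K\right) = -3$)
$r{\left(O,M \right)} = -18 + O$ ($r{\left(O,M \right)} = O - 18 = -18 + O$)
$z{\left(P \right)} = 1$ ($z{\left(P \right)} = \left(-3 + 2\right)^{2} = \left(-1\right)^{2} = 1$)
$-49 + z{\left(r{\left(-4,R{\left(-2,-4 \right)} \right)} \right)} \left(-57\right) = -49 + 1 \left(-57\right) = -49 - 57 = -106$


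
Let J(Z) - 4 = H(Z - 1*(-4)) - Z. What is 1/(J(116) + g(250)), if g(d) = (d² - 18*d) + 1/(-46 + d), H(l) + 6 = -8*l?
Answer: 204/11612089 ≈ 1.7568e-5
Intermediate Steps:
H(l) = -6 - 8*l
J(Z) = -34 - 9*Z (J(Z) = 4 + ((-6 - 8*(Z - 1*(-4))) - Z) = 4 + ((-6 - 8*(Z + 4)) - Z) = 4 + ((-6 - 8*(4 + Z)) - Z) = 4 + ((-6 + (-32 - 8*Z)) - Z) = 4 + ((-38 - 8*Z) - Z) = 4 + (-38 - 9*Z) = -34 - 9*Z)
g(d) = d² + 1/(-46 + d) - 18*d
1/(J(116) + g(250)) = 1/((-34 - 9*116) + (1 + 250³ - 64*250² + 828*250)/(-46 + 250)) = 1/((-34 - 1044) + (1 + 15625000 - 64*62500 + 207000)/204) = 1/(-1078 + (1 + 15625000 - 4000000 + 207000)/204) = 1/(-1078 + (1/204)*11832001) = 1/(-1078 + 11832001/204) = 1/(11612089/204) = 204/11612089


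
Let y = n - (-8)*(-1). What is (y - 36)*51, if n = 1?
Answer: -2193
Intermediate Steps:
y = -7 (y = 1 - (-8)*(-1) = 1 - 4*2 = 1 - 8 = -7)
(y - 36)*51 = (-7 - 36)*51 = -43*51 = -2193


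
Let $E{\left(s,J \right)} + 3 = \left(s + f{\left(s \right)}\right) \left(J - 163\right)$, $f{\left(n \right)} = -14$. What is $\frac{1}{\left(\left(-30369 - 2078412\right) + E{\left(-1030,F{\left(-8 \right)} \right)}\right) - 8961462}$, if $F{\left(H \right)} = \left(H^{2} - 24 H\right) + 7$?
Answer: $- \frac{1}{11174646} \approx -8.9488 \cdot 10^{-8}$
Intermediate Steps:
$F{\left(H \right)} = 7 + H^{2} - 24 H$
$E{\left(s,J \right)} = -3 + \left(-163 + J\right) \left(-14 + s\right)$ ($E{\left(s,J \right)} = -3 + \left(s - 14\right) \left(J - 163\right) = -3 + \left(-14 + s\right) \left(-163 + J\right) = -3 + \left(-163 + J\right) \left(-14 + s\right)$)
$\frac{1}{\left(\left(-30369 - 2078412\right) + E{\left(-1030,F{\left(-8 \right)} \right)}\right) - 8961462} = \frac{1}{\left(\left(-30369 - 2078412\right) + \left(2279 - -167890 - 14 \left(7 + \left(-8\right)^{2} - -192\right) + \left(7 + \left(-8\right)^{2} - -192\right) \left(-1030\right)\right)\right) - 8961462} = \frac{1}{\left(-2108781 + \left(2279 + 167890 - 14 \left(7 + 64 + 192\right) + \left(7 + 64 + 192\right) \left(-1030\right)\right)\right) - 8961462} = \frac{1}{\left(-2108781 + \left(2279 + 167890 - 3682 + 263 \left(-1030\right)\right)\right) - 8961462} = \frac{1}{\left(-2108781 + \left(2279 + 167890 - 3682 - 270890\right)\right) - 8961462} = \frac{1}{\left(-2108781 - 104403\right) - 8961462} = \frac{1}{-2213184 - 8961462} = \frac{1}{-11174646} = - \frac{1}{11174646}$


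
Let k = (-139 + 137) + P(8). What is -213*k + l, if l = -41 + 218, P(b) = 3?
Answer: -36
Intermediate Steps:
l = 177
k = 1 (k = (-139 + 137) + 3 = -2 + 3 = 1)
-213*k + l = -213*1 + 177 = -213 + 177 = -36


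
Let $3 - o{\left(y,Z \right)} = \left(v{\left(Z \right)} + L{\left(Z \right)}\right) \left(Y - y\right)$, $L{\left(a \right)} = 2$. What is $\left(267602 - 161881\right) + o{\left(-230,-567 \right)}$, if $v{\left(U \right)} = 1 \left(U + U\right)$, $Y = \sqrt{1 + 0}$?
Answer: $367216$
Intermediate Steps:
$Y = 1$ ($Y = \sqrt{1} = 1$)
$v{\left(U \right)} = 2 U$ ($v{\left(U \right)} = 1 \cdot 2 U = 2 U$)
$o{\left(y,Z \right)} = 3 - \left(1 - y\right) \left(2 + 2 Z\right)$ ($o{\left(y,Z \right)} = 3 - \left(2 Z + 2\right) \left(1 - y\right) = 3 - \left(2 + 2 Z\right) \left(1 - y\right) = 3 - \left(1 - y\right) \left(2 + 2 Z\right)$)
$\left(267602 - 161881\right) + o{\left(-230,-567 \right)} = \left(267602 - 161881\right) + \left(1 - -1134 + 2 \left(-230\right) + 2 \left(-567\right) \left(-230\right)\right) = 105721 + \left(1 + 1134 - 460 + 260820\right) = 105721 + 261495 = 367216$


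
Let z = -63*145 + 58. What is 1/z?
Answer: -1/9077 ≈ -0.00011017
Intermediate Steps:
z = -9077 (z = -9135 + 58 = -9077)
1/z = 1/(-9077) = -1/9077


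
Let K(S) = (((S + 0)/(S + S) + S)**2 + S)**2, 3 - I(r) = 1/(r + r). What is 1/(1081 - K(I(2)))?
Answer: 256/231367 ≈ 0.0011065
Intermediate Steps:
I(r) = 3 - 1/(2*r) (I(r) = 3 - 1/(r + r) = 3 - 1/(2*r))
K(S) = (S + (1/2 + S)**2)**2 (K(S) = ((S/((2*S)) + S)**2 + S)**2 = ((S*(1/(2*S)) + S)**2 + S)**2 = ((1/2 + S)**2 + S)**2 = (S + (1/2 + S)**2)**2)
1/(1081 - K(I(2))) = 1/(1081 - ((1 + 2*(3 - 1/2/2))**2 + 4*(3 - 1/2/2))**2/16) = 1/(1081 - ((1 + 2*(3 - 1/2*1/2))**2 + 4*(3 - 1/2*1/2))**2/16) = 1/(1081 - ((1 + 2*(3 - 1/4))**2 + 4*(3 - 1/4))**2/16) = 1/(1081 - ((1 + 2*(11/4))**2 + 4*(11/4))**2/16) = 1/(1081 - ((1 + 11/2)**2 + 11)**2/16) = 1/(1081 - ((13/2)**2 + 11)**2/16) = 1/(1081 - (169/4 + 11)**2/16) = 1/(1081 - (213/4)**2/16) = 1/(1081 - 45369/(16*16)) = 1/(1081 - 1*45369/256) = 1/(1081 - 45369/256) = 1/(231367/256) = 256/231367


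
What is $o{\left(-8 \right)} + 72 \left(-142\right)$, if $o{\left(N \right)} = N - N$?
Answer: $-10224$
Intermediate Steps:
$o{\left(N \right)} = 0$
$o{\left(-8 \right)} + 72 \left(-142\right) = 0 + 72 \left(-142\right) = 0 - 10224 = -10224$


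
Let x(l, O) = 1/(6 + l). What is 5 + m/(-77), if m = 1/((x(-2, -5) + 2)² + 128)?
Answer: 819649/163933 ≈ 4.9999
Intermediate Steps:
m = 16/2129 (m = 1/((1/(6 - 2) + 2)² + 128) = 1/((1/4 + 2)² + 128) = 1/((¼ + 2)² + 128) = 1/((9/4)² + 128) = 1/(81/16 + 128) = 1/(2129/16) = 16/2129 ≈ 0.0075153)
5 + m/(-77) = 5 + (16/2129)/(-77) = 5 - 1/77*16/2129 = 5 - 16/163933 = 819649/163933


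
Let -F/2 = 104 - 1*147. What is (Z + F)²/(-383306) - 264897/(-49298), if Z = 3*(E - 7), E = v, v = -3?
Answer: 7241572211/1349729942 ≈ 5.3652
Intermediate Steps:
F = 86 (F = -2*(104 - 1*147) = -2*(104 - 147) = -2*(-43) = 86)
E = -3
Z = -30 (Z = 3*(-3 - 7) = 3*(-10) = -30)
(Z + F)²/(-383306) - 264897/(-49298) = (-30 + 86)²/(-383306) - 264897/(-49298) = 56²*(-1/383306) - 264897*(-1/49298) = 3136*(-1/383306) + 264897/49298 = -224/27379 + 264897/49298 = 7241572211/1349729942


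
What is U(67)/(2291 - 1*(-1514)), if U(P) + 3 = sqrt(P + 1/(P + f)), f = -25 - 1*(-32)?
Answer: -3/3805 + 3*sqrt(40774)/281570 ≈ 0.0013630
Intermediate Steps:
f = 7 (f = -25 + 32 = 7)
U(P) = -3 + sqrt(P + 1/(7 + P)) (U(P) = -3 + sqrt(P + 1/(P + 7)) = -3 + sqrt(P + 1/(7 + P)))
U(67)/(2291 - 1*(-1514)) = (-3 + sqrt((1 + 67*(7 + 67))/(7 + 67)))/(2291 - 1*(-1514)) = (-3 + sqrt((1 + 67*74)/74))/(2291 + 1514) = (-3 + sqrt((1 + 4958)/74))/3805 = (-3 + sqrt((1/74)*4959))*(1/3805) = (-3 + sqrt(4959/74))*(1/3805) = (-3 + 3*sqrt(40774)/74)*(1/3805) = -3/3805 + 3*sqrt(40774)/281570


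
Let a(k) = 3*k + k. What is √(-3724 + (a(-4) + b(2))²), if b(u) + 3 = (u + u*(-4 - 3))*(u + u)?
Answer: 3*√85 ≈ 27.659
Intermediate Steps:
b(u) = -3 - 12*u² (b(u) = -3 + (u + u*(-4 - 3))*(u + u) = -3 + (u + u*(-7))*(2*u) = -3 + (u - 7*u)*(2*u) = -3 + (-6*u)*(2*u) = -3 - 12*u²)
a(k) = 4*k
√(-3724 + (a(-4) + b(2))²) = √(-3724 + (4*(-4) + (-3 - 12*2²))²) = √(-3724 + (-16 + (-3 - 12*4))²) = √(-3724 + (-16 + (-3 - 48))²) = √(-3724 + (-16 - 51)²) = √(-3724 + (-67)²) = √(-3724 + 4489) = √765 = 3*√85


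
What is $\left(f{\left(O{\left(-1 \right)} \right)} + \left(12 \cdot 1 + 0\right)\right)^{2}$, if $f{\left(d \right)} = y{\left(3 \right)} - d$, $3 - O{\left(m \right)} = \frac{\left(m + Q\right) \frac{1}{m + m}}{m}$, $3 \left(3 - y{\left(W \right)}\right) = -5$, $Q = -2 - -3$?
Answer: $\frac{1681}{9} \approx 186.78$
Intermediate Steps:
$Q = 1$ ($Q = -2 + 3 = 1$)
$y{\left(W \right)} = \frac{14}{3}$ ($y{\left(W \right)} = 3 - - \frac{5}{3} = 3 + \frac{5}{3} = \frac{14}{3}$)
$O{\left(m \right)} = 3 - \frac{1 + m}{2 m^{2}}$ ($O{\left(m \right)} = 3 - \frac{\left(m + 1\right) \frac{1}{m + m}}{m} = 3 - \frac{\left(1 + m\right) \frac{1}{2 m}}{m} = 3 - \frac{\frac{1}{2} \frac{1}{m} \left(1 + m\right)}{m} = 3 - \frac{1 + m}{2 m^{2}}$)
$f{\left(d \right)} = \frac{14}{3} - d$
$\left(f{\left(O{\left(-1 \right)} \right)} + \left(12 \cdot 1 + 0\right)\right)^{2} = \left(\left(\frac{14}{3} - \frac{-1 - -1 + 6 \left(-1\right)^{2}}{2 \cdot 1}\right) + \left(12 \cdot 1 + 0\right)\right)^{2} = \left(\left(\frac{14}{3} - \frac{1}{2} \cdot 1 \left(-1 + 1 + 6 \cdot 1\right)\right) + \left(12 + 0\right)\right)^{2} = \left(\left(\frac{14}{3} - \frac{1}{2} \cdot 1 \left(-1 + 1 + 6\right)\right) + 12\right)^{2} = \left(\left(\frac{14}{3} - \frac{1}{2} \cdot 1 \cdot 6\right) + 12\right)^{2} = \left(\left(\frac{14}{3} - 3\right) + 12\right)^{2} = \left(\frac{5}{3} + 12\right)^{2} = \left(\frac{41}{3}\right)^{2} = \frac{1681}{9}$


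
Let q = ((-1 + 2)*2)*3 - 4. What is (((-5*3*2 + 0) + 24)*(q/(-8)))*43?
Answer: 129/2 ≈ 64.500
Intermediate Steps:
q = 2 (q = (1*2)*3 - 4 = 2*3 - 4 = 6 - 4 = 2)
(((-5*3*2 + 0) + 24)*(q/(-8)))*43 = (((-5*3*2 + 0) + 24)*(2/(-8)))*43 = (((-15*2 + 0) + 24)*(2*(-⅛)))*43 = (((-30 + 0) + 24)*(-¼))*43 = ((-30 + 24)*(-¼))*43 = -6*(-¼)*43 = (3/2)*43 = 129/2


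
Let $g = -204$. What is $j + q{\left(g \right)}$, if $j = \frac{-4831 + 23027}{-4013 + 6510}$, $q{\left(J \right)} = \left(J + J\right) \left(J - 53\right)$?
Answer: $\frac{261843628}{2497} \approx 1.0486 \cdot 10^{5}$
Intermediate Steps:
$q{\left(J \right)} = 2 J \left(-53 + J\right)$
$j = \frac{18196}{2497} \approx 7.2871$
$j + q{\left(g \right)} = \frac{18196}{2497} + 2 \left(-204\right) \left(-53 - 204\right) = \frac{18196}{2497} + 2 \left(-204\right) \left(-257\right) = \frac{18196}{2497} + 104856 = \frac{261843628}{2497}$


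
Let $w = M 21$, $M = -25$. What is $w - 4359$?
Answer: $-4884$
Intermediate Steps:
$w = -525$ ($w = \left(-25\right) 21 = -525$)
$w - 4359 = -525 - 4359 = -4884$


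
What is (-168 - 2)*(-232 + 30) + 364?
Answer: 34704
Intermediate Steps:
(-168 - 2)*(-232 + 30) + 364 = -170*(-202) + 364 = 34340 + 364 = 34704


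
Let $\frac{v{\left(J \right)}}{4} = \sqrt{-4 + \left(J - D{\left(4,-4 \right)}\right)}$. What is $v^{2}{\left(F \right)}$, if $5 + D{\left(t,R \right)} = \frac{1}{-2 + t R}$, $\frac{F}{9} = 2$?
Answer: $\frac{2744}{9} \approx 304.89$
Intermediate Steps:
$F = 18$ ($F = 9 \cdot 2 = 18$)
$D{\left(t,R \right)} = -5 + \frac{1}{-2 + R t}$ ($D{\left(t,R \right)} = -5 + \frac{1}{-2 + t R} = -5 + \frac{1}{-2 + R t}$)
$v{\left(J \right)} = 4 \sqrt{\frac{19}{18} + J}$ ($v{\left(J \right)} = 4 \sqrt{-4 + \left(J - \frac{11 - \left(-20\right) 4}{-2 - 16}\right)} = 4 \sqrt{-4 + \left(J - \frac{11 + 80}{-2 - 16}\right)} = 4 \sqrt{-4 + \left(J - \frac{1}{-18} \cdot 91\right)} = 4 \sqrt{-4 + \left(J - \left(- \frac{1}{18}\right) 91\right)} = 4 \sqrt{-4 + \left(J - - \frac{91}{18}\right)} = 4 \sqrt{-4 + \left(J + \frac{91}{18}\right)} = 4 \sqrt{-4 + \left(\frac{91}{18} + J\right)} = 4 \sqrt{\frac{19}{18} + J}$)
$v^{2}{\left(F \right)} = \left(\frac{2 \sqrt{38 + 36 \cdot 18}}{3}\right)^{2} = \left(\frac{2 \sqrt{38 + 648}}{3}\right)^{2} = \left(\frac{2 \sqrt{686}}{3}\right)^{2} = \left(\frac{2 \cdot 7 \sqrt{14}}{3}\right)^{2} = \left(\frac{14 \sqrt{14}}{3}\right)^{2} = \frac{2744}{9}$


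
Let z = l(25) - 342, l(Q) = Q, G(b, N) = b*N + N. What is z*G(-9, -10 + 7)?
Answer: -7608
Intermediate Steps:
G(b, N) = N + N*b (G(b, N) = N*b + N = N + N*b)
z = -317 (z = 25 - 342 = -317)
z*G(-9, -10 + 7) = -317*(-10 + 7)*(1 - 9) = -(-951)*(-8) = -317*24 = -7608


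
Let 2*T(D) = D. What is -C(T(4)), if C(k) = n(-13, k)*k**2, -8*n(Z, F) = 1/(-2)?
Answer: -1/4 ≈ -0.25000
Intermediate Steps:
n(Z, F) = 1/16 (n(Z, F) = -1/8/(-2) = -1/8*(-1/2) = 1/16)
T(D) = D/2
C(k) = k**2/16
-C(T(4)) = -((1/2)*4)**2/16 = -2**2/16 = -4/16 = -1*1/4 = -1/4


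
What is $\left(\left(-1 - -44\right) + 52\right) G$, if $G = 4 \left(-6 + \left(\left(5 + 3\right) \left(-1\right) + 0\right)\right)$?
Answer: $-5320$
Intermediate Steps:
$G = -56$ ($G = 4 \left(-6 + \left(8 \left(-1\right) + 0\right)\right) = 4 \left(-6 + \left(-8 + 0\right)\right) = 4 \left(-6 - 8\right) = 4 \left(-14\right) = -56$)
$\left(\left(-1 - -44\right) + 52\right) G = \left(\left(-1 - -44\right) + 52\right) \left(-56\right) = \left(\left(-1 + 44\right) + 52\right) \left(-56\right) = \left(43 + 52\right) \left(-56\right) = 95 \left(-56\right) = -5320$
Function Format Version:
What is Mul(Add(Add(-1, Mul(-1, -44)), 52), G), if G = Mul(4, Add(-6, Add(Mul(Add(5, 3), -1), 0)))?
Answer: -5320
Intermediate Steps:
G = -56 (G = Mul(4, Add(-6, Add(Mul(8, -1), 0))) = Mul(4, Add(-6, Add(-8, 0))) = Mul(4, Add(-6, -8)) = Mul(4, -14) = -56)
Mul(Add(Add(-1, Mul(-1, -44)), 52), G) = Mul(Add(Add(-1, Mul(-1, -44)), 52), -56) = Mul(Add(Add(-1, 44), 52), -56) = Mul(Add(43, 52), -56) = Mul(95, -56) = -5320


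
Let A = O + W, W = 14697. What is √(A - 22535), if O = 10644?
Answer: √2806 ≈ 52.972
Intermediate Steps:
A = 25341 (A = 10644 + 14697 = 25341)
√(A - 22535) = √(25341 - 22535) = √2806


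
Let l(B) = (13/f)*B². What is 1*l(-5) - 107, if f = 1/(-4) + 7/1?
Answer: -1589/27 ≈ -58.852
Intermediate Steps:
f = 27/4 (f = 1*(-¼) + 7*1 = -¼ + 7 = 27/4 ≈ 6.7500)
l(B) = 52*B²/27 (l(B) = (13/(27/4))*B² = (13*(4/27))*B² = 52*B²/27)
1*l(-5) - 107 = 1*((52/27)*(-5)²) - 107 = 1*((52/27)*25) - 107 = 1*(1300/27) - 107 = 1300/27 - 107 = -1589/27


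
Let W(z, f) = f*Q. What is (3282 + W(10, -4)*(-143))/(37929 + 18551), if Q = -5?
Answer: 211/28240 ≈ 0.0074717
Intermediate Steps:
W(z, f) = -5*f (W(z, f) = f*(-5) = -5*f)
(3282 + W(10, -4)*(-143))/(37929 + 18551) = (3282 - 5*(-4)*(-143))/(37929 + 18551) = (3282 + 20*(-143))/56480 = (3282 - 2860)*(1/56480) = 422*(1/56480) = 211/28240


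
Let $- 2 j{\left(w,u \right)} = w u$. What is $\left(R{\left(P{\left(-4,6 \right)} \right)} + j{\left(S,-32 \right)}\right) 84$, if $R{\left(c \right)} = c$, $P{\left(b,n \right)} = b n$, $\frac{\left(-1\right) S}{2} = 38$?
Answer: $-104160$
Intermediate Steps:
$S = -76$ ($S = \left(-2\right) 38 = -76$)
$j{\left(w,u \right)} = - \frac{u w}{2}$ ($j{\left(w,u \right)} = - \frac{w u}{2} = - \frac{u w}{2}$)
$\left(R{\left(P{\left(-4,6 \right)} \right)} + j{\left(S,-32 \right)}\right) 84 = \left(\left(-4\right) 6 - \left(-16\right) \left(-76\right)\right) 84 = \left(-24 - 1216\right) 84 = \left(-1240\right) 84 = -104160$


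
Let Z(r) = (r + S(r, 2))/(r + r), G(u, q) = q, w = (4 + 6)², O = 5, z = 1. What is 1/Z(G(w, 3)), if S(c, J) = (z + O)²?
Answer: 2/13 ≈ 0.15385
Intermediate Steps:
w = 100 (w = 10² = 100)
S(c, J) = 36 (S(c, J) = (1 + 5)² = 6² = 36)
Z(r) = (36 + r)/(2*r) (Z(r) = (r + 36)/(r + r) = (36 + r)/((2*r)) = (36 + r)*(1/(2*r)) = (36 + r)/(2*r))
1/Z(G(w, 3)) = 1/((½)*(36 + 3)/3) = 1/((½)*(⅓)*39) = 1/(13/2) = 2/13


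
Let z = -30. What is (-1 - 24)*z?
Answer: 750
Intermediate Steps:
(-1 - 24)*z = (-1 - 24)*(-30) = -25*(-30) = 750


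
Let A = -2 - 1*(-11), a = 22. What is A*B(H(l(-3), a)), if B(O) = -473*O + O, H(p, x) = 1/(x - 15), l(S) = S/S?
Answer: -4248/7 ≈ -606.86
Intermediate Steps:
l(S) = 1
H(p, x) = 1/(-15 + x)
A = 9 (A = -2 + 11 = 9)
B(O) = -472*O
A*B(H(l(-3), a)) = 9*(-472/(-15 + 22)) = 9*(-472/7) = -4248/7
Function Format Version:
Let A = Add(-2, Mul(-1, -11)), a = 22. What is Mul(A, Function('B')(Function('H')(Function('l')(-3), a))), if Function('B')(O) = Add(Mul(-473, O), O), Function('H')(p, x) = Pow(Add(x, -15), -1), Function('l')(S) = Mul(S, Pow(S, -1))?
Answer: Rational(-4248, 7) ≈ -606.86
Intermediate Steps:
Function('l')(S) = 1
Function('H')(p, x) = Pow(Add(-15, x), -1)
A = 9 (A = Add(-2, 11) = 9)
Function('B')(O) = Mul(-472, O)
Mul(A, Function('B')(Function('H')(Function('l')(-3), a))) = Mul(9, Mul(-472, Pow(Add(-15, 22), -1))) = Mul(9, Mul(-472, Pow(7, -1))) = Mul(9, Mul(-472, Rational(1, 7))) = Mul(9, Rational(-472, 7)) = Rational(-4248, 7)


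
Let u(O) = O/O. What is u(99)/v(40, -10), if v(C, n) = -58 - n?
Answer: -1/48 ≈ -0.020833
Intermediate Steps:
u(O) = 1
u(99)/v(40, -10) = 1/(-58 - 1*(-10)) = 1/(-58 + 10) = 1/(-48) = 1*(-1/48) = -1/48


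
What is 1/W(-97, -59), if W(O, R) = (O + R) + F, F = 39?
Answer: -1/117 ≈ -0.0085470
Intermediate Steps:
W(O, R) = 39 + O + R (W(O, R) = (O + R) + 39 = 39 + O + R)
1/W(-97, -59) = 1/(39 - 97 - 59) = 1/(-117) = -1/117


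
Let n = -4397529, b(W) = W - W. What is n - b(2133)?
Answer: -4397529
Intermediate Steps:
b(W) = 0
n - b(2133) = -4397529 - 1*0 = -4397529 + 0 = -4397529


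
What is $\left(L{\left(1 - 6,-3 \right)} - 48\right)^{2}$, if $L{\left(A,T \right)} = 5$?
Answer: $1849$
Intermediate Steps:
$\left(L{\left(1 - 6,-3 \right)} - 48\right)^{2} = \left(5 - 48\right)^{2} = \left(-43\right)^{2} = 1849$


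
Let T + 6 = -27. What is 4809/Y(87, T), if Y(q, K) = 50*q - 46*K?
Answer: 1603/1956 ≈ 0.81953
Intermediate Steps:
T = -33 (T = -6 - 27 = -33)
Y(q, K) = -46*K + 50*q
4809/Y(87, T) = 4809/(-46*(-33) + 50*87) = 4809/(1518 + 4350) = 4809/5868 = 4809*(1/5868) = 1603/1956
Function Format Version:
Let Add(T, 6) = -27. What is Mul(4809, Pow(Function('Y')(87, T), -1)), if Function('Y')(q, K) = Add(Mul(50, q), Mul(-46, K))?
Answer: Rational(1603, 1956) ≈ 0.81953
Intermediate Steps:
T = -33 (T = Add(-6, -27) = -33)
Function('Y')(q, K) = Add(Mul(-46, K), Mul(50, q))
Mul(4809, Pow(Function('Y')(87, T), -1)) = Mul(4809, Pow(Add(Mul(-46, -33), Mul(50, 87)), -1)) = Mul(4809, Pow(Add(1518, 4350), -1)) = Mul(4809, Pow(5868, -1)) = Mul(4809, Rational(1, 5868)) = Rational(1603, 1956)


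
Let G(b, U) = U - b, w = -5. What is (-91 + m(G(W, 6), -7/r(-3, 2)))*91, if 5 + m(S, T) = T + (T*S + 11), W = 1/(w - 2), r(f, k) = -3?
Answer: -18655/3 ≈ -6218.3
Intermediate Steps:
W = -⅐ (W = 1/(-5 - 2) = 1/(-7) = -⅐ ≈ -0.14286)
m(S, T) = 6 + T + S*T (m(S, T) = -5 + (T + (T*S + 11)) = -5 + (T + (S*T + 11)) = -5 + (T + (11 + S*T)) = -5 + (11 + T + S*T) = 6 + T + S*T)
(-91 + m(G(W, 6), -7/r(-3, 2)))*91 = (-91 + (6 - 7/(-3) + (6 - 1*(-⅐))*(-7/(-3))))*91 = (-91 + (6 - 7*(-⅓) + (6 + ⅐)*(-7*(-⅓))))*91 = (-91 + (6 + 7/3 + (43/7)*(7/3)))*91 = (-91 + (6 + 7/3 + 43/3))*91 = (-91 + 68/3)*91 = -205/3*91 = -18655/3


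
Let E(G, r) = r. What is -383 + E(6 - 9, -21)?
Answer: -404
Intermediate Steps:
-383 + E(6 - 9, -21) = -383 - 21 = -404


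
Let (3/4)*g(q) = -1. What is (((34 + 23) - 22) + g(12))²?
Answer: 10201/9 ≈ 1133.4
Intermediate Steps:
g(q) = -4/3 (g(q) = (4/3)*(-1) = -4/3)
(((34 + 23) - 22) + g(12))² = (((34 + 23) - 22) - 4/3)² = ((57 - 22) - 4/3)² = (35 - 4/3)² = (101/3)² = 10201/9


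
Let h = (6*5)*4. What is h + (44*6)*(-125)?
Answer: -32880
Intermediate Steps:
h = 120 (h = 30*4 = 120)
h + (44*6)*(-125) = 120 + (44*6)*(-125) = 120 + 264*(-125) = 120 - 33000 = -32880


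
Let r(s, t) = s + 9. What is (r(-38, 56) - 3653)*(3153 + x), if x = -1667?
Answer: -5471452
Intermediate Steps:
r(s, t) = 9 + s
(r(-38, 56) - 3653)*(3153 + x) = ((9 - 38) - 3653)*(3153 - 1667) = (-29 - 3653)*1486 = -3682*1486 = -5471452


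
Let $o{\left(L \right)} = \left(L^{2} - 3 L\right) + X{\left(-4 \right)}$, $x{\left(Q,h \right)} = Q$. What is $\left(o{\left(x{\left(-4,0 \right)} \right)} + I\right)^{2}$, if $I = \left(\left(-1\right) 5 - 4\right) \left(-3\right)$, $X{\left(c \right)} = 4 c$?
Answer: $1521$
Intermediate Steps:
$I = 27$ ($I = \left(-5 - 4\right) \left(-3\right) = \left(-9\right) \left(-3\right) = 27$)
$o{\left(L \right)} = -16 + L^{2} - 3 L$ ($o{\left(L \right)} = \left(L^{2} - 3 L\right) + 4 \left(-4\right) = \left(L^{2} - 3 L\right) - 16 = -16 + L^{2} - 3 L$)
$\left(o{\left(x{\left(-4,0 \right)} \right)} + I\right)^{2} = \left(\left(-16 + \left(-4\right)^{2} - -12\right) + 27\right)^{2} = \left(\left(-16 + 16 + 12\right) + 27\right)^{2} = \left(12 + 27\right)^{2} = 39^{2} = 1521$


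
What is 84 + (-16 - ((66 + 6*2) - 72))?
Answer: 62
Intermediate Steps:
84 + (-16 - ((66 + 6*2) - 72)) = 84 + (-16 - ((66 + 12) - 72)) = 84 + (-16 - (78 - 72)) = 84 + (-16 - 1*6) = 84 + (-16 - 6) = 84 - 22 = 62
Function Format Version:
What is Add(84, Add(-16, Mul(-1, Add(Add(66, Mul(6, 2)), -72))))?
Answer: 62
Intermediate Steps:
Add(84, Add(-16, Mul(-1, Add(Add(66, Mul(6, 2)), -72)))) = Add(84, Add(-16, Mul(-1, Add(Add(66, 12), -72)))) = Add(84, Add(-16, Mul(-1, Add(78, -72)))) = Add(84, Add(-16, Mul(-1, 6))) = Add(84, Add(-16, -6)) = Add(84, -22) = 62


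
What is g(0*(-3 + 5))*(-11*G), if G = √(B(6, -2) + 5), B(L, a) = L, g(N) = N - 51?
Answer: 561*√11 ≈ 1860.6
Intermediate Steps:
g(N) = -51 + N
G = √11 (G = √(6 + 5) = √11 ≈ 3.3166)
g(0*(-3 + 5))*(-11*G) = (-51 + 0*(-3 + 5))*(-11*√11) = (-51 + 0*2)*(-11*√11) = (-51 + 0)*(-11*√11) = -(-561)*√11 = 561*√11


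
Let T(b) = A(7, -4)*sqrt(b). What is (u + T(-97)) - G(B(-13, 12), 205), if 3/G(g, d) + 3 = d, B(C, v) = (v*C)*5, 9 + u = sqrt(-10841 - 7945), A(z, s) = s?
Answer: -1821/202 + I*sqrt(18786) - 4*I*sqrt(97) ≈ -9.0148 + 97.667*I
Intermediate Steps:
u = -9 + I*sqrt(18786) (u = -9 + sqrt(-10841 - 7945) = -9 + sqrt(-18786) = -9 + I*sqrt(18786) ≈ -9.0 + 137.06*I)
B(C, v) = 5*C*v (B(C, v) = (C*v)*5 = 5*C*v)
G(g, d) = 3/(-3 + d)
T(b) = -4*sqrt(b)
(u + T(-97)) - G(B(-13, 12), 205) = ((-9 + I*sqrt(18786)) - 4*I*sqrt(97)) - 3/(-3 + 205) = ((-9 + I*sqrt(18786)) - 4*I*sqrt(97)) - 3/202 = (-9 + I*sqrt(18786) - 4*I*sqrt(97)) - 1*3/202 = (-9 + I*sqrt(18786) - 4*I*sqrt(97)) - 3/202 = -1821/202 + I*sqrt(18786) - 4*I*sqrt(97)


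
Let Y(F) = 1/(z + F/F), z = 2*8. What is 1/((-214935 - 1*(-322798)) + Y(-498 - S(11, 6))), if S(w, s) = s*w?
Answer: 17/1833672 ≈ 9.2710e-6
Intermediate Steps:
z = 16
Y(F) = 1/17 (Y(F) = 1/(16 + F/F) = 1/(16 + 1) = 1/17)
1/((-214935 - 1*(-322798)) + Y(-498 - S(11, 6))) = 1/((-214935 - 1*(-322798)) + 1/17) = 1/((-214935 + 322798) + 1/17) = 1/(107863 + 1/17) = 1/(1833672/17) = 17/1833672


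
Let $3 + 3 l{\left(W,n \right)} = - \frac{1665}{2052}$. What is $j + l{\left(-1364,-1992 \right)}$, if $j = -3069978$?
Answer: $- \frac{2099865821}{684} \approx -3.07 \cdot 10^{6}$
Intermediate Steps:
$l{\left(W,n \right)} = - \frac{869}{684}$ ($l{\left(W,n \right)} = -1 + \frac{\left(-1665\right) \frac{1}{2052}}{3} = -1 + \frac{1}{3} \left(- \frac{185}{228}\right) = -1 - \frac{185}{684} = - \frac{869}{684}$)
$j + l{\left(-1364,-1992 \right)} = -3069978 - \frac{869}{684} = - \frac{2099865821}{684}$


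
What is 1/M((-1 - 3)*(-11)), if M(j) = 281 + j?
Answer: 1/325 ≈ 0.0030769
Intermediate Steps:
1/M((-1 - 3)*(-11)) = 1/(281 + (-1 - 3)*(-11)) = 1/(281 - 4*(-11)) = 1/(281 + 44) = 1/325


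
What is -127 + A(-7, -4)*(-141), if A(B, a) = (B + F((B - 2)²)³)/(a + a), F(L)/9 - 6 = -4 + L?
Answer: 14693352985/2 ≈ 7.3467e+9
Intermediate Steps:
F(L) = 18 + 9*L (F(L) = 54 + 9*(-4 + L) = 54 + (-36 + 9*L) = 18 + 9*L)
A(B, a) = (B + (18 + 9*(-2 + B)²)³)/(2*a) (A(B, a) = (B + (18 + 9*(B - 2)²)³)/(a + a) = (B + (18 + 9*(-2 + B)²)³)/((2*a)) = (B + (18 + 9*(-2 + B)²)³)*(1/(2*a)) = (B + (18 + 9*(-2 + B)²)³)/(2*a))
-127 + A(-7, -4)*(-141) = -127 + ((½)*(-7 + 729*(2 + (-2 - 7)²)³)/(-4))*(-141) = -127 + ((½)*(-¼)*(-7 + 729*(2 + (-9)²)³))*(-141) = -127 + ((½)*(-¼)*(-7 + 729*(2 + 81)³))*(-141) = -127 + ((½)*(-¼)*(-7 + 729*83³))*(-141) = -127 + ((½)*(-¼)*(-7 + 729*571787))*(-141) = -127 + ((½)*(-¼)*(-7 + 416832723))*(-141) = -127 + ((½)*(-¼)*416832716)*(-141) = -127 - 104208179/2*(-141) = -127 + 14693353239/2 = 14693352985/2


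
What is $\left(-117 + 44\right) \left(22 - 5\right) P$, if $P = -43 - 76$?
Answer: $147679$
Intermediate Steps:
$P = -119$ ($P = -43 - 76 = -119$)
$\left(-117 + 44\right) \left(22 - 5\right) P = \left(-117 + 44\right) \left(22 - 5\right) \left(-119\right) = \left(-73\right) 17 \left(-119\right) = \left(-1241\right) \left(-119\right) = 147679$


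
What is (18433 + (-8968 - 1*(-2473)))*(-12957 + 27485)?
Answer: 173435264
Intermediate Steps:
(18433 + (-8968 - 1*(-2473)))*(-12957 + 27485) = (18433 + (-8968 + 2473))*14528 = (18433 - 6495)*14528 = 11938*14528 = 173435264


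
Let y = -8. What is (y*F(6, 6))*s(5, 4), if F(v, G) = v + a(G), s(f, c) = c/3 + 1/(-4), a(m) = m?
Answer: -104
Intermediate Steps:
s(f, c) = -¼ + c/3 (s(f, c) = c*(⅓) + 1*(-¼) = c/3 - ¼ = -¼ + c/3)
F(v, G) = G + v (F(v, G) = v + G = G + v)
(y*F(6, 6))*s(5, 4) = (-8*(6 + 6))*(-¼ + (⅓)*4) = (-8*12)*(-¼ + 4/3) = -96*13/12 = -104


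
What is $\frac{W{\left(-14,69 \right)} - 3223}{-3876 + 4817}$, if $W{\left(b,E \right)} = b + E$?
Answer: $- \frac{3168}{941} \approx -3.3666$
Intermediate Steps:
$W{\left(b,E \right)} = E + b$
$\frac{W{\left(-14,69 \right)} - 3223}{-3876 + 4817} = \frac{\left(69 - 14\right) - 3223}{-3876 + 4817} = \frac{55 - 3223}{941} = \left(-3168\right) \frac{1}{941} = - \frac{3168}{941}$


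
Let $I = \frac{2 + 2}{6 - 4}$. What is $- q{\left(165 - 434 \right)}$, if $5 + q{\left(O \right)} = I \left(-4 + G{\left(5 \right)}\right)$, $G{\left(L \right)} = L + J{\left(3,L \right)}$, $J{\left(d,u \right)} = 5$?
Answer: $-7$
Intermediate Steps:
$I = 2$ ($I = \frac{4}{2} = 4 \cdot \frac{1}{2} = 2$)
$G{\left(L \right)} = 5 + L$ ($G{\left(L \right)} = L + 5 = 5 + L$)
$q{\left(O \right)} = 7$ ($q{\left(O \right)} = -5 + 2 \left(-4 + \left(5 + 5\right)\right) = -5 + 2 \left(-4 + 10\right) = -5 + 2 \cdot 6 = -5 + 12 = 7$)
$- q{\left(165 - 434 \right)} = \left(-1\right) 7 = -7$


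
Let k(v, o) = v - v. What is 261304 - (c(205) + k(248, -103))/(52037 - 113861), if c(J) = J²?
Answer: 16154900521/61824 ≈ 2.6130e+5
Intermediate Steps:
k(v, o) = 0
261304 - (c(205) + k(248, -103))/(52037 - 113861) = 261304 - (205² + 0)/(52037 - 113861) = 261304 - (42025 + 0)/(-61824) = 261304 - 42025*(-1)/61824 = 261304 - 1*(-42025/61824) = 261304 + 42025/61824 = 16154900521/61824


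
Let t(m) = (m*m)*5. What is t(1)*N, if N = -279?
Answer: -1395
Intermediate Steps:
t(m) = 5*m² (t(m) = m²*5 = 5*m²)
t(1)*N = (5*1²)*(-279) = (5*1)*(-279) = 5*(-279) = -1395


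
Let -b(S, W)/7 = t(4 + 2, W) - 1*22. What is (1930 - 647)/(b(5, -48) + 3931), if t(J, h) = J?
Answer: 1283/4043 ≈ 0.31734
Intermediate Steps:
b(S, W) = 112 (b(S, W) = -7*((4 + 2) - 1*22) = -7*(6 - 22) = -7*(-16) = 112)
(1930 - 647)/(b(5, -48) + 3931) = (1930 - 647)/(112 + 3931) = 1283/4043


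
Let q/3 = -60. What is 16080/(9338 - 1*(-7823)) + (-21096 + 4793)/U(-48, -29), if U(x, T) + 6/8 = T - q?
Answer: -1109439052/10313761 ≈ -107.57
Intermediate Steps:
q = -180 (q = 3*(-60) = -180)
U(x, T) = 717/4 + T (U(x, T) = -3/4 + (T - 1*(-180)) = -3/4 + (T + 180) = -3/4 + (180 + T) = 717/4 + T)
16080/(9338 - 1*(-7823)) + (-21096 + 4793)/U(-48, -29) = 16080/(9338 - 1*(-7823)) + (-21096 + 4793)/(717/4 - 29) = 16080/(9338 + 7823) - 16303/601/4 = 16080/17161 - 16303*4/601 = 16080*(1/17161) - 65212/601 = 16080/17161 - 65212/601 = -1109439052/10313761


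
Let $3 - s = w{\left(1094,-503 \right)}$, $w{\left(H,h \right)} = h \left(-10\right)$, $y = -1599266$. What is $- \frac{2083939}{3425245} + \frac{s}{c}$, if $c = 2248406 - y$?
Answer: $- \frac{136195465197}{223376597960} \approx -0.60971$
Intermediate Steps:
$w{\left(H,h \right)} = - 10 h$
$s = -5027$ ($s = 3 - \left(-10\right) \left(-503\right) = 3 - 5030 = -5027$)
$c = 3847672$ ($c = 2248406 - -1599266 = 2248406 + 1599266 = 3847672$)
$- \frac{2083939}{3425245} + \frac{s}{c} = - \frac{2083939}{3425245} - \frac{5027}{3847672} = \left(-2083939\right) \frac{1}{3425245} - \frac{5027}{3847672} = - \frac{35321}{58055} - \frac{5027}{3847672} = - \frac{136195465197}{223376597960}$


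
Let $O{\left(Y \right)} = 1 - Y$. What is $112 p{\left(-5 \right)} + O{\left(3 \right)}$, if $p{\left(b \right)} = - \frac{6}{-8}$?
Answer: $82$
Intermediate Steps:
$p{\left(b \right)} = \frac{3}{4}$ ($p{\left(b \right)} = \left(-6\right) \left(- \frac{1}{8}\right) = \frac{3}{4}$)
$112 p{\left(-5 \right)} + O{\left(3 \right)} = 112 \cdot \frac{3}{4} + \left(1 - 3\right) = 84 + \left(1 - 3\right) = 84 - 2 = 82$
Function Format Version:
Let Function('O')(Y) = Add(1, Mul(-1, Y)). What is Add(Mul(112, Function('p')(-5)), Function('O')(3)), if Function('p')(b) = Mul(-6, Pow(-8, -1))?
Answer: 82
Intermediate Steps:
Function('p')(b) = Rational(3, 4) (Function('p')(b) = Mul(-6, Rational(-1, 8)) = Rational(3, 4))
Add(Mul(112, Function('p')(-5)), Function('O')(3)) = Add(Mul(112, Rational(3, 4)), Add(1, Mul(-1, 3))) = Add(84, Add(1, -3)) = Add(84, -2) = 82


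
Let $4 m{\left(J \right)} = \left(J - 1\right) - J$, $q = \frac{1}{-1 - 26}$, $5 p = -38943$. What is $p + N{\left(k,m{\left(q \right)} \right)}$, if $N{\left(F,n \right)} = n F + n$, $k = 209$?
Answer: $- \frac{78411}{10} \approx -7841.1$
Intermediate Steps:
$p = - \frac{38943}{5}$ ($p = \frac{1}{5} \left(-38943\right) = - \frac{38943}{5} \approx -7788.6$)
$q = - \frac{1}{27}$ ($q = \frac{1}{-27} = - \frac{1}{27} \approx -0.037037$)
$m{\left(J \right)} = - \frac{1}{4}$ ($m{\left(J \right)} = \frac{\left(J - 1\right) - J}{4} = \frac{\left(-1 + J\right) - J}{4} = \frac{1}{4} \left(-1\right) = - \frac{1}{4}$)
$N{\left(F,n \right)} = n + F n$ ($N{\left(F,n \right)} = F n + n = n + F n$)
$p + N{\left(k,m{\left(q \right)} \right)} = - \frac{38943}{5} - \frac{1 + 209}{4} = - \frac{38943}{5} - \frac{105}{2} = - \frac{78411}{10}$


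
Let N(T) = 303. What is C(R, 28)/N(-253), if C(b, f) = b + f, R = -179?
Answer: -151/303 ≈ -0.49835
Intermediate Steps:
C(R, 28)/N(-253) = (-179 + 28)/303 = -151*1/303 = -151/303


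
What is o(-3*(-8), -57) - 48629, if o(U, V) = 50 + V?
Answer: -48636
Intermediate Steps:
o(-3*(-8), -57) - 48629 = (50 - 57) - 48629 = -7 - 48629 = -48636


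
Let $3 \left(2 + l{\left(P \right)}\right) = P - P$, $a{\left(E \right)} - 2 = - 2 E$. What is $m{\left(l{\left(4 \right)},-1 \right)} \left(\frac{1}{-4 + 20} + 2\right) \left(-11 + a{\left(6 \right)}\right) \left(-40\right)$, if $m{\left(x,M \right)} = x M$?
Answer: $3465$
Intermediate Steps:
$a{\left(E \right)} = 2 - 2 E$
$l{\left(P \right)} = -2$ ($l{\left(P \right)} = -2 + \frac{P - P}{3} = -2 + \frac{1}{3} \cdot 0 = -2 + 0 = -2$)
$m{\left(x,M \right)} = M x$
$m{\left(l{\left(4 \right)},-1 \right)} \left(\frac{1}{-4 + 20} + 2\right) \left(-11 + a{\left(6 \right)}\right) \left(-40\right) = \left(-1\right) \left(-2\right) \left(\frac{1}{-4 + 20} + 2\right) \left(-11 + \left(2 - 12\right)\right) \left(-40\right) = 2 \left(\frac{1}{16} + 2\right) \left(-11 + \left(2 - 12\right)\right) \left(-40\right) = 2 \left(\frac{1}{16} + 2\right) \left(-11 - 10\right) \left(-40\right) = 2 \cdot \frac{33}{16} \left(-21\right) \left(-40\right) = 2 \left(- \frac{693}{16}\right) \left(-40\right) = \left(- \frac{693}{8}\right) \left(-40\right) = 3465$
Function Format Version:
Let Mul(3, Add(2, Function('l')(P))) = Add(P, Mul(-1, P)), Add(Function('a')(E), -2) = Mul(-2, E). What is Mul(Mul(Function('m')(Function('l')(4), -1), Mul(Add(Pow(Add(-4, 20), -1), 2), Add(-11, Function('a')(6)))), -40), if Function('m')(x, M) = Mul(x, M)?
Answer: 3465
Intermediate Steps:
Function('a')(E) = Add(2, Mul(-2, E))
Function('l')(P) = -2 (Function('l')(P) = Add(-2, Mul(Rational(1, 3), Add(P, Mul(-1, P)))) = Add(-2, Mul(Rational(1, 3), 0)) = Add(-2, 0) = -2)
Function('m')(x, M) = Mul(M, x)
Mul(Mul(Function('m')(Function('l')(4), -1), Mul(Add(Pow(Add(-4, 20), -1), 2), Add(-11, Function('a')(6)))), -40) = Mul(Mul(Mul(-1, -2), Mul(Add(Pow(Add(-4, 20), -1), 2), Add(-11, Add(2, Mul(-2, 6))))), -40) = Mul(Mul(2, Mul(Add(Pow(16, -1), 2), Add(-11, Add(2, -12)))), -40) = Mul(Mul(2, Mul(Add(Rational(1, 16), 2), Add(-11, -10))), -40) = Mul(Mul(2, Mul(Rational(33, 16), -21)), -40) = Mul(Mul(2, Rational(-693, 16)), -40) = Mul(Rational(-693, 8), -40) = 3465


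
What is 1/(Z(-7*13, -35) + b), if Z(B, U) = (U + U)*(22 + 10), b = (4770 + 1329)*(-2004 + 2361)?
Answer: 1/2175103 ≈ 4.5975e-7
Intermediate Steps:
b = 2177343 (b = 6099*357 = 2177343)
Z(B, U) = 64*U (Z(B, U) = (2*U)*32 = 64*U)
1/(Z(-7*13, -35) + b) = 1/(64*(-35) + 2177343) = 1/(-2240 + 2177343) = 1/2175103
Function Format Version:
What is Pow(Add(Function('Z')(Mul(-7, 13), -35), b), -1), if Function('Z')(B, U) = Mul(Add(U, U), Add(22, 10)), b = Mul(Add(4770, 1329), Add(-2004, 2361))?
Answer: Rational(1, 2175103) ≈ 4.5975e-7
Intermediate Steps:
b = 2177343 (b = Mul(6099, 357) = 2177343)
Function('Z')(B, U) = Mul(64, U) (Function('Z')(B, U) = Mul(Mul(2, U), 32) = Mul(64, U))
Pow(Add(Function('Z')(Mul(-7, 13), -35), b), -1) = Pow(Add(Mul(64, -35), 2177343), -1) = Pow(Add(-2240, 2177343), -1) = Pow(2175103, -1) = Rational(1, 2175103)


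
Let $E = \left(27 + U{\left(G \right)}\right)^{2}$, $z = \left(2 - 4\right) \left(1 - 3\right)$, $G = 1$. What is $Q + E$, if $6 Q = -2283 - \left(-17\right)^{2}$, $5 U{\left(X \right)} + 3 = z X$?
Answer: $\frac{23338}{75} \approx 311.17$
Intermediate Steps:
$z = 4$ ($z = \left(-2\right) \left(-2\right) = 4$)
$U{\left(X \right)} = - \frac{3}{5} + \frac{4 X}{5}$
$Q = - \frac{1286}{3}$ ($Q = \frac{-2283 - \left(-17\right)^{2}}{6} = \frac{-2283 - 289}{6} = \frac{1}{6} \left(-2572\right) = - \frac{1286}{3} \approx -428.67$)
$E = \frac{18496}{25}$ ($E = \left(27 + \left(- \frac{3}{5} + \frac{4}{5} \cdot 1\right)\right)^{2} = \left(27 + \left(- \frac{3}{5} + \frac{4}{5}\right)\right)^{2} = \left(27 + \frac{1}{5}\right)^{2} = \left(\frac{136}{5}\right)^{2} = \frac{18496}{25} \approx 739.84$)
$Q + E = - \frac{1286}{3} + \frac{18496}{25} = \frac{23338}{75}$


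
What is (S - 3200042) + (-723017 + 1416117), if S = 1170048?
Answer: -1336894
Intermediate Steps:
(S - 3200042) + (-723017 + 1416117) = (1170048 - 3200042) + (-723017 + 1416117) = -2029994 + 693100 = -1336894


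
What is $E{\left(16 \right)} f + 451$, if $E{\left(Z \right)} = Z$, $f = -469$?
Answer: $-7053$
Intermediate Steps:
$E{\left(16 \right)} f + 451 = 16 \left(-469\right) + 451 = -7504 + 451 = -7053$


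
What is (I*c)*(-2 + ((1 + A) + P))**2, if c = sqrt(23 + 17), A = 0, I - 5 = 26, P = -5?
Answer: 2232*sqrt(10) ≈ 7058.2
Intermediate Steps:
I = 31 (I = 5 + 26 = 31)
c = 2*sqrt(10) (c = sqrt(40) = 2*sqrt(10) ≈ 6.3246)
(I*c)*(-2 + ((1 + A) + P))**2 = (31*(2*sqrt(10)))*(-2 + ((1 + 0) - 5))**2 = (62*sqrt(10))*(-2 + (1 - 5))**2 = (62*sqrt(10))*(-2 - 4)**2 = (62*sqrt(10))*(-6)**2 = (62*sqrt(10))*36 = 2232*sqrt(10)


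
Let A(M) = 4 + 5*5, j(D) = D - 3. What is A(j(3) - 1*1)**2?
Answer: 841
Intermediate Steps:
j(D) = -3 + D
A(M) = 29 (A(M) = 4 + 25 = 29)
A(j(3) - 1*1)**2 = 29**2 = 841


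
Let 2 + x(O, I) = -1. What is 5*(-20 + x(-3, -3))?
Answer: -115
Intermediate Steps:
x(O, I) = -3 (x(O, I) = -2 - 1 = -3)
5*(-20 + x(-3, -3)) = 5*(-20 - 3) = 5*(-23) = -115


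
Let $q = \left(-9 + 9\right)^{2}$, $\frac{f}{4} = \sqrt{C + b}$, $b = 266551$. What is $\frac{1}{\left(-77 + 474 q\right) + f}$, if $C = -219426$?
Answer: $\frac{77}{748071} + \frac{20 \sqrt{1885}}{748071} \approx 0.0012637$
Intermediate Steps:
$f = 20 \sqrt{1885}$ ($f = 4 \sqrt{-219426 + 266551} = 4 \sqrt{47125} = 4 \cdot 5 \sqrt{1885} = 20 \sqrt{1885} \approx 868.33$)
$q = 0$ ($q = 0^{2} = 0$)
$\frac{1}{\left(-77 + 474 q\right) + f} = \frac{1}{\left(-77 + 474 \cdot 0\right) + 20 \sqrt{1885}} = \frac{1}{\left(-77 + 0\right) + 20 \sqrt{1885}} = \frac{1}{-77 + 20 \sqrt{1885}}$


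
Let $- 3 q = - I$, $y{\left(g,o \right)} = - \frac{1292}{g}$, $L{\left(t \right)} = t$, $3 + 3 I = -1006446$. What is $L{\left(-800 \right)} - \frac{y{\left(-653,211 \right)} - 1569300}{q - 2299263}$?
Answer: $- \frac{472716943453}{590415827} \approx -800.65$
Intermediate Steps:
$I = -335483$ ($I = -1 + \frac{1}{3} \left(-1006446\right) = -1 - 335482 = -335483$)
$q = - \frac{335483}{3}$ ($q = - \frac{\left(-1\right) \left(-335483\right)}{3} = \left(- \frac{1}{3}\right) 335483 = - \frac{335483}{3} \approx -1.1183 \cdot 10^{5}$)
$L{\left(-800 \right)} - \frac{y{\left(-653,211 \right)} - 1569300}{q - 2299263} = -800 - \frac{- \frac{1292}{-653} - 1569300}{- \frac{335483}{3} - 2299263} = -800 - \frac{\left(-1292\right) \left(- \frac{1}{653}\right) - 1569300}{- \frac{7233272}{3}} = -800 - \left(\frac{1292}{653} - 1569300\right) \left(- \frac{3}{7233272}\right) = -800 - \left(- \frac{1024751608}{653}\right) \left(- \frac{3}{7233272}\right) = -800 - \frac{384281853}{590415827} = - \frac{472716943453}{590415827}$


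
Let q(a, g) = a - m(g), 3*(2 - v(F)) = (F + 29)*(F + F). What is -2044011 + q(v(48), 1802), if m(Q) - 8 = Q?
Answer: -2048283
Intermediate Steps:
m(Q) = 8 + Q
v(F) = 2 - 2*F*(29 + F)/3 (v(F) = 2 - (F + 29)*(F + F)/3 = 2 - (29 + F)*2*F/3 = 2 - 2*F*(29 + F)/3)
q(a, g) = -8 + a - g (q(a, g) = a - (8 + g) = a + (-8 - g) = -8 + a - g)
-2044011 + q(v(48), 1802) = -2044011 + (-8 + (2 - 58/3*48 - 2/3*48**2) - 1*1802) = -2044011 + (-8 + (2 - 928 - 2/3*2304) - 1802) = -2044011 + (-8 + (2 - 928 - 1536) - 1802) = -2044011 + (-8 - 2462 - 1802) = -2044011 - 4272 = -2048283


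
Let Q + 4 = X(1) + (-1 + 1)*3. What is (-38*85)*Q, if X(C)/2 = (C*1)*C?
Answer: 6460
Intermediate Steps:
X(C) = 2*C² (X(C) = 2*((C*1)*C) = 2*(C*C) = 2*C²)
Q = -2 (Q = -4 + (2*1² + (-1 + 1)*3) = -4 + (2*1 + 0*3) = -4 + (2 + 0) = -4 + 2 = -2)
(-38*85)*Q = -38*85*(-2) = -3230*(-2) = 6460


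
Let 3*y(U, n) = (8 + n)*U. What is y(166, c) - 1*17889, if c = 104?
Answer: -35075/3 ≈ -11692.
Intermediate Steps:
y(U, n) = U*(8 + n)/3 (y(U, n) = ((8 + n)*U)/3 = (U*(8 + n))/3 = U*(8 + n)/3)
y(166, c) - 1*17889 = (1/3)*166*(8 + 104) - 1*17889 = (1/3)*166*112 - 17889 = 18592/3 - 17889 = -35075/3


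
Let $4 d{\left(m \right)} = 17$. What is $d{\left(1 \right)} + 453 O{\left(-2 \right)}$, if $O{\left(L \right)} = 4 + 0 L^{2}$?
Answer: $\frac{7265}{4} \approx 1816.3$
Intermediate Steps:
$d{\left(m \right)} = \frac{17}{4}$ ($d{\left(m \right)} = \frac{1}{4} \cdot 17 = \frac{17}{4}$)
$O{\left(L \right)} = 4$ ($O{\left(L \right)} = 4 + 0 = 4$)
$d{\left(1 \right)} + 453 O{\left(-2 \right)} = \frac{17}{4} + 453 \cdot 4 = \frac{17}{4} + 1812 = \frac{7265}{4}$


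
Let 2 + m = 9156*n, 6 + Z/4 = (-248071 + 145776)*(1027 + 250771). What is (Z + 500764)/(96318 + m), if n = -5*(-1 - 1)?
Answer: -25757551225/46969 ≈ -5.4840e+5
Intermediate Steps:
n = 10 (n = -5*(-2) = 10)
Z = -103030705664 (Z = -24 + 4*((-248071 + 145776)*(1027 + 250771)) = -24 + 4*(-102295*251798) = -24 + 4*(-25757676410) = -24 - 103030705640 = -103030705664)
m = 91558 (m = -2 + 9156*10 = -2 + 91560 = 91558)
(Z + 500764)/(96318 + m) = (-103030705664 + 500764)/(96318 + 91558) = -103030204900/187876 = -103030204900*1/187876 = -25757551225/46969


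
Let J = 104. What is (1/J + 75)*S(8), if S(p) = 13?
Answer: 7801/8 ≈ 975.13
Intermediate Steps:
(1/J + 75)*S(8) = (1/104 + 75)*13 = (7801/104)*13 = 7801/8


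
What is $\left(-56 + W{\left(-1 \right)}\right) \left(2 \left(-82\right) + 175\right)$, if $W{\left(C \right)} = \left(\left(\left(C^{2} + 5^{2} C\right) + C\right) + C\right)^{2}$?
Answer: $6820$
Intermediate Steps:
$W{\left(C \right)} = \left(C^{2} + 27 C\right)^{2}$ ($W{\left(C \right)} = \left(\left(\left(C^{2} + 25 C\right) + C\right) + C\right)^{2} = \left(\left(C^{2} + 26 C\right) + C\right)^{2} = \left(C^{2} + 27 C\right)^{2}$)
$\left(-56 + W{\left(-1 \right)}\right) \left(2 \left(-82\right) + 175\right) = \left(-56 + \left(-1\right)^{2} \left(27 - 1\right)^{2}\right) \left(2 \left(-82\right) + 175\right) = \left(-56 + 1 \cdot 26^{2}\right) \left(-164 + 175\right) = \left(-56 + 1 \cdot 676\right) 11 = \left(-56 + 676\right) 11 = 620 \cdot 11 = 6820$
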